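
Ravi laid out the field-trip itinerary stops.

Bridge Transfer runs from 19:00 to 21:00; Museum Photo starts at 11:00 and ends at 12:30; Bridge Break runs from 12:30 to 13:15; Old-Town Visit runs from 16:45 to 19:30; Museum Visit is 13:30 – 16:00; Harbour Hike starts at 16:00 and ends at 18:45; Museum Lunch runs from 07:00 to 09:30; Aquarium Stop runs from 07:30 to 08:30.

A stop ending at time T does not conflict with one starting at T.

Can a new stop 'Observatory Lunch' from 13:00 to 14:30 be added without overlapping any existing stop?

No — it overlaps Bridge Break, Museum Visit

Museum Lunch: ends 09:30 at or before Observatory Lunch starts 13:00 → clear.
Aquarium Stop: ends 08:30 at or before Observatory Lunch starts 13:00 → clear.
Museum Photo: ends 12:30 at or before Observatory Lunch starts 13:00 → clear.
Bridge Break: starts 12:30 before Observatory Lunch ends 14:30, and ends 13:15 after Observatory Lunch starts 13:00 → overlap.
Museum Visit: starts 13:30 before Observatory Lunch ends 14:30, and ends 16:00 after Observatory Lunch starts 13:00 → overlap.
Harbour Hike: starts 16:00 at or after Observatory Lunch ends 14:30 → clear.
Old-Town Visit: starts 16:45 at or after Observatory Lunch ends 14:30 → clear.
Bridge Transfer: starts 19:00 at or after Observatory Lunch ends 14:30 → clear.
Observatory Lunch overlaps Museum Visit, Bridge Break.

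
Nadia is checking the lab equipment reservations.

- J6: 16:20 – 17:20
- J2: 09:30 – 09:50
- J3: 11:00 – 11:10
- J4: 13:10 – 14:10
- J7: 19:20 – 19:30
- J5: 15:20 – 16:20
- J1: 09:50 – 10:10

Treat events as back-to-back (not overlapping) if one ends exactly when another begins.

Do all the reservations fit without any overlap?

Yes

Check each pair: they overlap iff neither finishes before the other starts.
Sorted by start: J2, J1, J3, J4, J5, J6, J7.
J1 starts exactly when J2 ends (back-to-back, no overlap); J2 is clear from here.
J3 starts after J1 ends; J1 is clear from here.
J4 starts after J3 ends; J3 is clear from here.
J5 starts after J4 ends; J4 is clear from here.
J6 starts exactly when J5 ends (back-to-back, no overlap); J5 is clear from here.
J7 starts after J6 ends.
Every pair is clear; the schedule has no overlaps.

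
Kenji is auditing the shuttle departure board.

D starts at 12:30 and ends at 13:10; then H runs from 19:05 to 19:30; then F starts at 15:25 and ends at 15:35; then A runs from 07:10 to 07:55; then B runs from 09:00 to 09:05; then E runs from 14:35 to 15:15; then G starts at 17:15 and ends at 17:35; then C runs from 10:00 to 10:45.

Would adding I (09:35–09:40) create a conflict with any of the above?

No — it doesn't clash with anything

A: ends 07:55 at or before I starts 09:35 → clear.
B: ends 09:05 at or before I starts 09:35 → clear.
C: starts 10:00 at or after I ends 09:40 → clear.
D: starts 12:30 at or after I ends 09:40 → clear.
E: starts 14:35 at or after I ends 09:40 → clear.
F: starts 15:25 at or after I ends 09:40 → clear.
G: starts 17:15 at or after I ends 09:40 → clear.
H: starts 19:05 at or after I ends 09:40 → clear.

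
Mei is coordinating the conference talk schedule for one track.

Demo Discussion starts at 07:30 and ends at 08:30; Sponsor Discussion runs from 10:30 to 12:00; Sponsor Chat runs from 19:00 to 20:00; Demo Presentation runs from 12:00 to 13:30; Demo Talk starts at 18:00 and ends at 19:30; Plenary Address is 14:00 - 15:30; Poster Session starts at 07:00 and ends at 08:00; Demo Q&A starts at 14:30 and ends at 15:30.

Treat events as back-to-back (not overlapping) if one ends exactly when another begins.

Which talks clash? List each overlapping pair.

Demo Discussion & Poster Session, Demo Q&A & Plenary Address, Demo Talk & Sponsor Chat

Two intervals overlap when each starts before the other ends.
Sorted by start: Poster Session, Demo Discussion, Sponsor Discussion, Demo Presentation, Plenary Address, Demo Q&A, Demo Talk, Sponsor Chat.
Demo Discussion starts before Poster Session ends → Poster Session and Demo Discussion overlap.
Sponsor Discussion starts after Poster Session ends; Poster Session is clear from here.
Sponsor Discussion starts after Demo Discussion ends; Demo Discussion is clear from here.
Demo Presentation starts exactly when Sponsor Discussion ends (back-to-back, no overlap); Sponsor Discussion is clear from here.
Plenary Address starts after Demo Presentation ends; Demo Presentation is clear from here.
Demo Q&A starts before Plenary Address ends → Plenary Address and Demo Q&A overlap.
Demo Talk starts after Plenary Address ends; Plenary Address is clear from here.
Demo Talk starts after Demo Q&A ends; Demo Q&A is clear from here.
Sponsor Chat starts before Demo Talk ends → Demo Talk and Sponsor Chat overlap.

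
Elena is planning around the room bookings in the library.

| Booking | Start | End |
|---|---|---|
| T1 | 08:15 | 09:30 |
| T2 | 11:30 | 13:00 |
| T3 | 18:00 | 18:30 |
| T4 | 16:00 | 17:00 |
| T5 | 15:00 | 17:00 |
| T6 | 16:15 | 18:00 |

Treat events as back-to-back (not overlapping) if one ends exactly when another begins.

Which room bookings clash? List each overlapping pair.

Sorted by start: T1, T2, T5, T4, T6, T3.
T2 starts after T1 ends; T1 is clear from here.
T5 starts after T2 ends; T2 is clear from here.
T4 starts before T5 ends → T5 and T4 overlap.
T6 starts before T5 ends → T5 and T6 overlap.
T3 starts after T5 ends.
T6 starts before T4 ends → T4 and T6 overlap.
T3 starts after T4 ends.
T3 starts exactly when T6 ends (back-to-back, no overlap).

T4 & T5, T4 & T6, T5 & T6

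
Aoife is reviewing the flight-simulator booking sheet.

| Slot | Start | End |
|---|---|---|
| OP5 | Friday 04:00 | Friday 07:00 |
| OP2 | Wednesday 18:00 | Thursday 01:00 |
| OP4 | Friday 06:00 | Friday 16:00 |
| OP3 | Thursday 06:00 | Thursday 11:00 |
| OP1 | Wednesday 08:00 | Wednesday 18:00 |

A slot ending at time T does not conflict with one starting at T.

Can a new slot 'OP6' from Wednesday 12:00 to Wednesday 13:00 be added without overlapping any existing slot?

No — it overlaps OP1

OP1: starts Wednesday 08:00 before OP6 ends Wednesday 13:00, and ends Wednesday 18:00 after OP6 starts Wednesday 12:00 → overlap.
OP2: starts Wednesday 18:00 at or after OP6 ends Wednesday 13:00 → clear.
OP3: starts Thursday 06:00 at or after OP6 ends Wednesday 13:00 → clear.
OP5: starts Friday 04:00 at or after OP6 ends Wednesday 13:00 → clear.
OP4: starts Friday 06:00 at or after OP6 ends Wednesday 13:00 → clear.
OP6 overlaps OP1.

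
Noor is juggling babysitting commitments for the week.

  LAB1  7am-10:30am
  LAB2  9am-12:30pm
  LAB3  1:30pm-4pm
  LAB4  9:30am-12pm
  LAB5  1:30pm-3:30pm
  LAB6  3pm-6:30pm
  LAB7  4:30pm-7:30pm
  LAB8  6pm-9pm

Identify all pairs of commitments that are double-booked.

LAB1 & LAB2, LAB1 & LAB4, LAB2 & LAB4, LAB3 & LAB5, LAB3 & LAB6, LAB5 & LAB6, LAB6 & LAB7, LAB6 & LAB8, LAB7 & LAB8

Check each pair: they overlap iff neither finishes before the other starts.
Sorted by start: LAB1, LAB2, LAB4, LAB3, LAB5, LAB6, LAB7, LAB8.
LAB2 starts before LAB1 ends → LAB1 and LAB2 overlap.
LAB4 starts before LAB1 ends → LAB1 and LAB4 overlap.
LAB3 starts after LAB1 ends, so LAB1 has no further overlaps.
LAB4 starts before LAB2 ends → LAB2 and LAB4 overlap.
LAB3 starts after LAB2 ends, so LAB2 has no further overlaps.
LAB3 starts after LAB4 ends, so LAB4 has no further overlaps.
LAB5 starts before LAB3 ends → LAB3 and LAB5 overlap.
LAB6 starts before LAB3 ends → LAB3 and LAB6 overlap.
LAB7 starts after LAB3 ends, so LAB3 has no further overlaps.
LAB6 starts before LAB5 ends → LAB5 and LAB6 overlap.
LAB7 starts after LAB5 ends, so LAB5 has no further overlaps.
LAB7 starts before LAB6 ends → LAB6 and LAB7 overlap.
LAB8 starts before LAB6 ends → LAB6 and LAB8 overlap.
LAB8 starts before LAB7 ends → LAB7 and LAB8 overlap.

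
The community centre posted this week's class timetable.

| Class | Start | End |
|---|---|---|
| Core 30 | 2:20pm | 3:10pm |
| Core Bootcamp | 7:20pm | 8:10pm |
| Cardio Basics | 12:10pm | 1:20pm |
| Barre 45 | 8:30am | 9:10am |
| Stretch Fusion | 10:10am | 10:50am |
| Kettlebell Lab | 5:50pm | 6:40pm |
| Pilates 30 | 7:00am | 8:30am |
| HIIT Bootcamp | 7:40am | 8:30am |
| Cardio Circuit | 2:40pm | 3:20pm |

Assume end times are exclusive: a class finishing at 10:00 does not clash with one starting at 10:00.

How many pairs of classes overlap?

Sorted by start: Pilates 30, HIIT Bootcamp, Barre 45, Stretch Fusion, Cardio Basics, Core 30, Cardio Circuit, Kettlebell Lab, Core Bootcamp.
HIIT Bootcamp starts before Pilates 30 ends → Pilates 30 and HIIT Bootcamp overlap.
Barre 45 starts exactly when Pilates 30 ends (back-to-back, no overlap), so Pilates 30 has no further overlaps.
Barre 45 starts exactly when HIIT Bootcamp ends (back-to-back, no overlap), so HIIT Bootcamp has no further overlaps.
Stretch Fusion starts after Barre 45 ends, so Barre 45 has no further overlaps.
Cardio Basics starts after Stretch Fusion ends, so Stretch Fusion has no further overlaps.
Core 30 starts after Cardio Basics ends, so Cardio Basics has no further overlaps.
Cardio Circuit starts before Core 30 ends → Core 30 and Cardio Circuit overlap.
Kettlebell Lab starts after Core 30 ends, so Core 30 has no further overlaps.
Kettlebell Lab starts after Cardio Circuit ends, so Cardio Circuit has no further overlaps.
Core Bootcamp starts after Kettlebell Lab ends.
Overlapping pairs: Cardio Circuit & Core 30, HIIT Bootcamp & Pilates 30 — 2 in total.

2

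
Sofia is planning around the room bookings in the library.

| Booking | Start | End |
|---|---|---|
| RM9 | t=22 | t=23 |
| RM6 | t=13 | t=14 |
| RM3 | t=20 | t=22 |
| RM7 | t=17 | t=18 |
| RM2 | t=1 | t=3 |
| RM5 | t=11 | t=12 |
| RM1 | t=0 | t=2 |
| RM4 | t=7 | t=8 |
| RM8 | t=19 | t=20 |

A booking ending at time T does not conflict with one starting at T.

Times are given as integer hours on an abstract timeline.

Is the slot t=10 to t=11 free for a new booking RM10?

RM1: ends t=2 at or before RM10 starts t=10 → clear.
RM2: ends t=3 at or before RM10 starts t=10 → clear.
RM4: ends t=8 at or before RM10 starts t=10 → clear.
RM5: starts t=11 at or after RM10 ends t=11 → clear.
RM6: starts t=13 at or after RM10 ends t=11 → clear.
RM7: starts t=17 at or after RM10 ends t=11 → clear.
RM8: starts t=19 at or after RM10 ends t=11 → clear.
RM3: starts t=20 at or after RM10 ends t=11 → clear.
RM9: starts t=22 at or after RM10 ends t=11 → clear.

Yes — the slot is free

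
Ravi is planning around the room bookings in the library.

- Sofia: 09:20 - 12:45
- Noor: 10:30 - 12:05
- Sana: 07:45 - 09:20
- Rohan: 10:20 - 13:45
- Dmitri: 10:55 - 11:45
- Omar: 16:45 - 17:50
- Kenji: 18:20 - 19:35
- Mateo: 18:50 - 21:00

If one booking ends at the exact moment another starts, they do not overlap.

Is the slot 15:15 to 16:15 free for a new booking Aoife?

Sana: ends 09:20 at or before Aoife starts 15:15 → clear.
Sofia: ends 12:45 at or before Aoife starts 15:15 → clear.
Rohan: ends 13:45 at or before Aoife starts 15:15 → clear.
Noor: ends 12:05 at or before Aoife starts 15:15 → clear.
Dmitri: ends 11:45 at or before Aoife starts 15:15 → clear.
Omar: starts 16:45 at or after Aoife ends 16:15 → clear.
Kenji: starts 18:20 at or after Aoife ends 16:15 → clear.
Mateo: starts 18:50 at or after Aoife ends 16:15 → clear.

Yes — the slot is free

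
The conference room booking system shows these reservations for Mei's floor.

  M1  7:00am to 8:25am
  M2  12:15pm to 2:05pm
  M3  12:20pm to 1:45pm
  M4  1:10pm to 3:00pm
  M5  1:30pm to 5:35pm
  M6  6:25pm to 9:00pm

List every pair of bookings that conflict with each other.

Sorted by start: M1, M2, M3, M4, M5, M6.
M2 starts after M1 ends; M1 is clear from here.
M3 starts before M2 ends → M2 and M3 overlap.
M4 starts before M2 ends → M2 and M4 overlap.
M5 starts before M2 ends → M2 and M5 overlap.
M6 starts after M2 ends.
M4 starts before M3 ends → M3 and M4 overlap.
M5 starts before M3 ends → M3 and M5 overlap.
M6 starts after M3 ends.
M5 starts before M4 ends → M4 and M5 overlap.
M6 starts after M4 ends.
M6 starts after M5 ends.

M2 & M3, M2 & M4, M2 & M5, M3 & M4, M3 & M5, M4 & M5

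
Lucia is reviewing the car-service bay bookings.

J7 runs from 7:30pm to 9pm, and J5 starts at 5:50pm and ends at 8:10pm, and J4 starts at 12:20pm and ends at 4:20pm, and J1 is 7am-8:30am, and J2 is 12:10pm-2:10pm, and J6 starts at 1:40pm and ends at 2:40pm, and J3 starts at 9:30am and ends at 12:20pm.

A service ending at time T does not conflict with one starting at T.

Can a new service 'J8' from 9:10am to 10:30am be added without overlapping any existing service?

J1: ends 8:30am at or before J8 starts 9:10am → clear.
J3: starts 9:30am before J8 ends 10:30am, and ends 12:20pm after J8 starts 9:10am → overlap.
J2: starts 12:10pm at or after J8 ends 10:30am → clear.
J4: starts 12:20pm at or after J8 ends 10:30am → clear.
J6: starts 1:40pm at or after J8 ends 10:30am → clear.
J5: starts 5:50pm at or after J8 ends 10:30am → clear.
J7: starts 7:30pm at or after J8 ends 10:30am → clear.
J8 overlaps J3.

No — it overlaps J3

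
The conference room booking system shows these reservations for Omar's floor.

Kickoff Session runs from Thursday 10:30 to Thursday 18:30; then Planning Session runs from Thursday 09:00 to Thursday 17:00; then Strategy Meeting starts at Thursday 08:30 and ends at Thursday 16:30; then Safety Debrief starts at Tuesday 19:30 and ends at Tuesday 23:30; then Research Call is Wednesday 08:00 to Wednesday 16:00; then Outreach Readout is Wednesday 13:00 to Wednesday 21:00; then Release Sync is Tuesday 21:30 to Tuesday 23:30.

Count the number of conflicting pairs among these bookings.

Sorted by start: Safety Debrief, Release Sync, Research Call, Outreach Readout, Strategy Meeting, Planning Session, Kickoff Session.
Release Sync starts before Safety Debrief ends → Safety Debrief and Release Sync overlap.
Research Call starts after Safety Debrief ends — done with Safety Debrief.
Research Call starts after Release Sync ends — done with Release Sync.
Outreach Readout starts before Research Call ends → Research Call and Outreach Readout overlap.
Strategy Meeting starts after Research Call ends — done with Research Call.
Strategy Meeting starts after Outreach Readout ends — done with Outreach Readout.
Planning Session starts before Strategy Meeting ends → Strategy Meeting and Planning Session overlap.
Kickoff Session starts before Strategy Meeting ends → Strategy Meeting and Kickoff Session overlap.
Kickoff Session starts before Planning Session ends → Planning Session and Kickoff Session overlap.
Overlapping pairs: Kickoff Session & Planning Session, Kickoff Session & Strategy Meeting, Outreach Readout & Research Call, Planning Session & Strategy Meeting, Release Sync & Safety Debrief — 5 in total.

5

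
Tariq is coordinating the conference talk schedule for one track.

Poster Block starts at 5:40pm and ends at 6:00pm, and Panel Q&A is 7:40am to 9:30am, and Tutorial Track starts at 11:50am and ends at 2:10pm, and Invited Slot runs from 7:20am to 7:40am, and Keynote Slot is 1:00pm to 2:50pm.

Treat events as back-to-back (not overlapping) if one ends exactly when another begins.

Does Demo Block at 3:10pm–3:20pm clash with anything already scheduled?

Invited Slot: ends 7:40am at or before Demo Block starts 3:10pm → clear.
Panel Q&A: ends 9:30am at or before Demo Block starts 3:10pm → clear.
Tutorial Track: ends 2:10pm at or before Demo Block starts 3:10pm → clear.
Keynote Slot: ends 2:50pm at or before Demo Block starts 3:10pm → clear.
Poster Block: starts 5:40pm at or after Demo Block ends 3:20pm → clear.

No — it doesn't clash with anything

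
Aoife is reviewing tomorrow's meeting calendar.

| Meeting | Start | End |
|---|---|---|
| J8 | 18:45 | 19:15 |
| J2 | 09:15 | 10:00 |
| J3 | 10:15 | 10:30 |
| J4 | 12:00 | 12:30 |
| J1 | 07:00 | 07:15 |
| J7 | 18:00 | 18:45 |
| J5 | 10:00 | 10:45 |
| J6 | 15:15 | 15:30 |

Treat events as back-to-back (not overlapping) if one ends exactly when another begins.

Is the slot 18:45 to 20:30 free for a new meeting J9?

J1: ends 07:15 at or before J9 starts 18:45 → clear.
J2: ends 10:00 at or before J9 starts 18:45 → clear.
J5: ends 10:45 at or before J9 starts 18:45 → clear.
J3: ends 10:30 at or before J9 starts 18:45 → clear.
J4: ends 12:30 at or before J9 starts 18:45 → clear.
J6: ends 15:30 at or before J9 starts 18:45 → clear.
J7: ends 18:45 at or before J9 starts 18:45 → clear.
J8: starts 18:45 before J9 ends 20:30, and ends 19:15 after J9 starts 18:45 → overlap.
J9 overlaps J8.

No — it overlaps J8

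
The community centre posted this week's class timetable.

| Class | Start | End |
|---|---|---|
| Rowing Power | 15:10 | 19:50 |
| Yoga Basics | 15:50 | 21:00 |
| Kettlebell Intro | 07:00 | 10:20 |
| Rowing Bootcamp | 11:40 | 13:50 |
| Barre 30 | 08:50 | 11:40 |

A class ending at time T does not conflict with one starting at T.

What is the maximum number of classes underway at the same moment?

2

Sweep the timeline, counting +1 at each start and −1 at each end (ends before starts at a tie):
07:00 start Kettlebell Intro → 1
08:50 start Barre 30 → 2
10:20 end Kettlebell Intro → 1
11:40 end Barre 30 → 0
11:40 start Rowing Bootcamp → 1
13:50 end Rowing Bootcamp → 0
15:10 start Rowing Power → 1
15:50 start Yoga Basics → 2
19:50 end Rowing Power → 1
21:00 end Yoga Basics → 0
Peak is 2, at 08:50 (Barre 30, Kettlebell Intro).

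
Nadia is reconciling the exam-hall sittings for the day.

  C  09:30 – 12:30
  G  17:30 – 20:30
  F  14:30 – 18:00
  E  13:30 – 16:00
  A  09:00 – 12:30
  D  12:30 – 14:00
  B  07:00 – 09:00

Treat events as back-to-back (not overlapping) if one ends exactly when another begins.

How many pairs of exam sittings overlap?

Sorted by start: B, A, C, D, E, F, G.
A starts exactly when B ends (back-to-back, no overlap), so nothing later overlaps B either.
C starts before A ends → A and C overlap.
D starts exactly when A ends (back-to-back, no overlap), so nothing later overlaps A either.
D starts exactly when C ends (back-to-back, no overlap), so nothing later overlaps C either.
E starts before D ends → D and E overlap.
F starts after D ends, so nothing later overlaps D either.
F starts before E ends → E and F overlap.
G starts after E ends.
G starts before F ends → F and G overlap.
Overlapping pairs: A & C, D & E, E & F, F & G — 4 in total.

4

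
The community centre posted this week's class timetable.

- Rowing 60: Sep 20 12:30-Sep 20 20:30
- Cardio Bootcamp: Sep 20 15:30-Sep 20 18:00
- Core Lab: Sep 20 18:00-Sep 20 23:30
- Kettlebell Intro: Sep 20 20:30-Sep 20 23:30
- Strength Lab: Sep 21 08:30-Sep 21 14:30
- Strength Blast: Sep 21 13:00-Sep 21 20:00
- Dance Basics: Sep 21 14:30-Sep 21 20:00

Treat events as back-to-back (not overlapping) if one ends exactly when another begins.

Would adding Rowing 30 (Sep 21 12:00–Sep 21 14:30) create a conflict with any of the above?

Yes — it overlaps Strength Blast, Strength Lab

Rowing 60: ends Sep 20 20:30 at or before Rowing 30 starts Sep 21 12:00 → clear.
Cardio Bootcamp: ends Sep 20 18:00 at or before Rowing 30 starts Sep 21 12:00 → clear.
Core Lab: ends Sep 20 23:30 at or before Rowing 30 starts Sep 21 12:00 → clear.
Kettlebell Intro: ends Sep 20 23:30 at or before Rowing 30 starts Sep 21 12:00 → clear.
Strength Lab: starts Sep 21 08:30 before Rowing 30 ends Sep 21 14:30, and ends Sep 21 14:30 after Rowing 30 starts Sep 21 12:00 → overlap.
Strength Blast: starts Sep 21 13:00 before Rowing 30 ends Sep 21 14:30, and ends Sep 21 20:00 after Rowing 30 starts Sep 21 12:00 → overlap.
Dance Basics: starts Sep 21 14:30 at or after Rowing 30 ends Sep 21 14:30 → clear.
Rowing 30 overlaps Strength Lab, Strength Blast.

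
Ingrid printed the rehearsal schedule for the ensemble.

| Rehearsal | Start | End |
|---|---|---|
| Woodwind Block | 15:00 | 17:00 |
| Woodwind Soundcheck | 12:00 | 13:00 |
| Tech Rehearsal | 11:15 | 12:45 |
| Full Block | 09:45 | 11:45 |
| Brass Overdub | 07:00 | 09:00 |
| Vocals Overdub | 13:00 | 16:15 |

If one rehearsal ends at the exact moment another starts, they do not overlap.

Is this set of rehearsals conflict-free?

Two intervals overlap when each starts before the other ends.
Sorted by start: Brass Overdub, Full Block, Tech Rehearsal, Woodwind Soundcheck, Vocals Overdub, Woodwind Block.
Full Block starts after Brass Overdub ends, so Brass Overdub has no further overlaps.
Tech Rehearsal starts before Full Block ends → Full Block and Tech Rehearsal overlap.
That's a conflict, so the schedule is not conflict-free.

No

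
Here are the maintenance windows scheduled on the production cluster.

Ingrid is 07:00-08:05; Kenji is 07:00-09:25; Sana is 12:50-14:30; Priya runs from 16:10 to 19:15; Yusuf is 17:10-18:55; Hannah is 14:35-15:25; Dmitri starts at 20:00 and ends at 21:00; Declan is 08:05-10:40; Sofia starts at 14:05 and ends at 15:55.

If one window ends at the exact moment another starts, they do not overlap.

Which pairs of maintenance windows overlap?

Declan & Kenji, Hannah & Sofia, Ingrid & Kenji, Priya & Yusuf, Sana & Sofia

Two intervals overlap when each starts before the other ends.
Sorted by start: Kenji, Ingrid, Declan, Sana, Sofia, Hannah, Priya, Yusuf, Dmitri.
Ingrid starts before Kenji ends → Kenji and Ingrid overlap.
Declan starts before Kenji ends → Kenji and Declan overlap.
Sana starts after Kenji ends, so Kenji has no further overlaps.
Declan starts exactly when Ingrid ends (back-to-back, no overlap), so Ingrid has no further overlaps.
Sana starts after Declan ends, so Declan has no further overlaps.
Sofia starts before Sana ends → Sana and Sofia overlap.
Hannah starts after Sana ends, so Sana has no further overlaps.
Hannah starts before Sofia ends → Sofia and Hannah overlap.
Priya starts after Sofia ends, so Sofia has no further overlaps.
Priya starts after Hannah ends, so Hannah has no further overlaps.
Yusuf starts before Priya ends → Priya and Yusuf overlap.
Dmitri starts after Priya ends.
Dmitri starts after Yusuf ends.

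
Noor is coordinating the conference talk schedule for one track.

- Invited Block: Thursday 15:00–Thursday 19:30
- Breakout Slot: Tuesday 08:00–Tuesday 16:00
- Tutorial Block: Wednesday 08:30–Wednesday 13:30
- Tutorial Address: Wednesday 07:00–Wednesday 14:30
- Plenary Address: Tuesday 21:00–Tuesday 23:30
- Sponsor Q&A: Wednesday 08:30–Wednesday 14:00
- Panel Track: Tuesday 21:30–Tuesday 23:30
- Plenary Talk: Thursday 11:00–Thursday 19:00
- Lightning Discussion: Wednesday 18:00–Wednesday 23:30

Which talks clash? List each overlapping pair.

Invited Block & Plenary Talk, Panel Track & Plenary Address, Sponsor Q&A & Tutorial Address, Sponsor Q&A & Tutorial Block, Tutorial Address & Tutorial Block

Sorted by start: Breakout Slot, Plenary Address, Panel Track, Tutorial Address, Tutorial Block, Sponsor Q&A, Lightning Discussion, Plenary Talk, Invited Block.
Plenary Address starts after Breakout Slot ends, so nothing later overlaps Breakout Slot either.
Panel Track starts before Plenary Address ends → Plenary Address and Panel Track overlap.
Tutorial Address starts after Plenary Address ends, so nothing later overlaps Plenary Address either.
Tutorial Address starts after Panel Track ends, so nothing later overlaps Panel Track either.
Tutorial Block starts before Tutorial Address ends → Tutorial Address and Tutorial Block overlap.
Sponsor Q&A starts before Tutorial Address ends → Tutorial Address and Sponsor Q&A overlap.
Lightning Discussion starts after Tutorial Address ends, so nothing later overlaps Tutorial Address either.
Sponsor Q&A starts before Tutorial Block ends → Tutorial Block and Sponsor Q&A overlap.
Lightning Discussion starts after Tutorial Block ends, so nothing later overlaps Tutorial Block either.
Lightning Discussion starts after Sponsor Q&A ends, so nothing later overlaps Sponsor Q&A either.
Plenary Talk starts after Lightning Discussion ends, so nothing later overlaps Lightning Discussion either.
Invited Block starts before Plenary Talk ends → Plenary Talk and Invited Block overlap.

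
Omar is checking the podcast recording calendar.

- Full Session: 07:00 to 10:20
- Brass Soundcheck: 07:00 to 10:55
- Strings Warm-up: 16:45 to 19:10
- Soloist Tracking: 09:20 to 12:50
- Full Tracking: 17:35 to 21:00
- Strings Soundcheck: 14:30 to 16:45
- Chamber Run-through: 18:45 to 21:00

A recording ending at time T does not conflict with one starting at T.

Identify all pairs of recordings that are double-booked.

Sorted by start: Full Session, Brass Soundcheck, Soloist Tracking, Strings Soundcheck, Strings Warm-up, Full Tracking, Chamber Run-through.
Brass Soundcheck starts before Full Session ends → Full Session and Brass Soundcheck overlap.
Soloist Tracking starts before Full Session ends → Full Session and Soloist Tracking overlap.
Strings Soundcheck starts after Full Session ends, so nothing later overlaps Full Session either.
Soloist Tracking starts before Brass Soundcheck ends → Brass Soundcheck and Soloist Tracking overlap.
Strings Soundcheck starts after Brass Soundcheck ends, so nothing later overlaps Brass Soundcheck either.
Strings Soundcheck starts after Soloist Tracking ends, so nothing later overlaps Soloist Tracking either.
Strings Warm-up starts exactly when Strings Soundcheck ends (back-to-back, no overlap), so nothing later overlaps Strings Soundcheck either.
Full Tracking starts before Strings Warm-up ends → Strings Warm-up and Full Tracking overlap.
Chamber Run-through starts before Strings Warm-up ends → Strings Warm-up and Chamber Run-through overlap.
Chamber Run-through starts before Full Tracking ends → Full Tracking and Chamber Run-through overlap.

Brass Soundcheck & Full Session, Brass Soundcheck & Soloist Tracking, Chamber Run-through & Full Tracking, Chamber Run-through & Strings Warm-up, Full Session & Soloist Tracking, Full Tracking & Strings Warm-up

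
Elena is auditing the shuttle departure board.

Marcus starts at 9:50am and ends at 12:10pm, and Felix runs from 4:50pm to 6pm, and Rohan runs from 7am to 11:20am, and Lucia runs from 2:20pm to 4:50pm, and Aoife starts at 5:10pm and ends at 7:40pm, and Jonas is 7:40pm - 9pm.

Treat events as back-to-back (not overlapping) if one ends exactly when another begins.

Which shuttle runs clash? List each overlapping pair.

Sorted by start: Rohan, Marcus, Lucia, Felix, Aoife, Jonas.
Marcus starts before Rohan ends → Rohan and Marcus overlap.
Lucia starts after Rohan ends, so Rohan has no further overlaps.
Lucia starts after Marcus ends, so Marcus has no further overlaps.
Felix starts exactly when Lucia ends (back-to-back, no overlap), so Lucia has no further overlaps.
Aoife starts before Felix ends → Felix and Aoife overlap.
Jonas starts after Felix ends.
Jonas starts exactly when Aoife ends (back-to-back, no overlap).

Aoife & Felix, Marcus & Rohan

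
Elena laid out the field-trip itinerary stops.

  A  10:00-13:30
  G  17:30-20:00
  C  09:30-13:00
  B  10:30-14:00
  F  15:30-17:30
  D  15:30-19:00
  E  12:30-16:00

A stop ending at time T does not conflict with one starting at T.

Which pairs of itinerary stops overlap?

A & B, A & C, A & E, B & C, B & E, C & E, D & E, D & F, D & G, E & F

Sorted by start: C, A, B, E, D, F, G.
A starts before C ends → C and A overlap.
B starts before C ends → C and B overlap.
E starts before C ends → C and E overlap.
D starts after C ends — done with C.
B starts before A ends → A and B overlap.
E starts before A ends → A and E overlap.
D starts after A ends — done with A.
E starts before B ends → B and E overlap.
D starts after B ends — done with B.
D starts before E ends → E and D overlap.
F starts before E ends → E and F overlap.
G starts after E ends.
F starts before D ends → D and F overlap.
G starts before D ends → D and G overlap.
G starts exactly when F ends (back-to-back, no overlap).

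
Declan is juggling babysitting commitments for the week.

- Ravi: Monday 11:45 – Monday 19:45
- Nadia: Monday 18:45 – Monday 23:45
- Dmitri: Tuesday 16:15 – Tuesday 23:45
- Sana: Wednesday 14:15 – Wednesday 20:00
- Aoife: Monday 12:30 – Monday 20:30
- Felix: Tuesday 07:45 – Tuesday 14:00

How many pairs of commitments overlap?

3

Sorted by start: Ravi, Aoife, Nadia, Felix, Dmitri, Sana.
Aoife starts before Ravi ends → Ravi and Aoife overlap.
Nadia starts before Ravi ends → Ravi and Nadia overlap.
Felix starts after Ravi ends, so Ravi has no further overlaps.
Nadia starts before Aoife ends → Aoife and Nadia overlap.
Felix starts after Aoife ends, so Aoife has no further overlaps.
Felix starts after Nadia ends, so Nadia has no further overlaps.
Dmitri starts after Felix ends, so Felix has no further overlaps.
Sana starts after Dmitri ends.
Overlapping pairs: Aoife & Nadia, Aoife & Ravi, Nadia & Ravi — 3 in total.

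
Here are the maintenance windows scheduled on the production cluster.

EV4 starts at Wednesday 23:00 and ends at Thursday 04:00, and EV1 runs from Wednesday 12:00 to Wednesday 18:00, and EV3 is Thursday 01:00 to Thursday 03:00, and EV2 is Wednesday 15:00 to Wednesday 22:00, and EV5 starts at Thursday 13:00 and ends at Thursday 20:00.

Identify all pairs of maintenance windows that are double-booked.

EV1 & EV2, EV3 & EV4

Sorted by start: EV1, EV2, EV4, EV3, EV5.
EV2 starts before EV1 ends → EV1 and EV2 overlap.
EV4 starts after EV1 ends; EV1 is clear from here.
EV4 starts after EV2 ends; EV2 is clear from here.
EV3 starts before EV4 ends → EV4 and EV3 overlap.
EV5 starts after EV4 ends.
EV5 starts after EV3 ends.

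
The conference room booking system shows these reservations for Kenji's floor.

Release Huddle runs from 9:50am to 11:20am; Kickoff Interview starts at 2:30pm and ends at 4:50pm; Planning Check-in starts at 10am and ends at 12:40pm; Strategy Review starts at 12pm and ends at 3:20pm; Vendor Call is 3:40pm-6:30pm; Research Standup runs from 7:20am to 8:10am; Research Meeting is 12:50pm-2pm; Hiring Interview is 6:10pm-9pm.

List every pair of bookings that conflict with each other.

Two intervals overlap when each starts before the other ends.
Sorted by start: Research Standup, Release Huddle, Planning Check-in, Strategy Review, Research Meeting, Kickoff Interview, Vendor Call, Hiring Interview.
Release Huddle starts after Research Standup ends, so nothing later overlaps Research Standup either.
Planning Check-in starts before Release Huddle ends → Release Huddle and Planning Check-in overlap.
Strategy Review starts after Release Huddle ends, so nothing later overlaps Release Huddle either.
Strategy Review starts before Planning Check-in ends → Planning Check-in and Strategy Review overlap.
Research Meeting starts after Planning Check-in ends, so nothing later overlaps Planning Check-in either.
Research Meeting starts before Strategy Review ends → Strategy Review and Research Meeting overlap.
Kickoff Interview starts before Strategy Review ends → Strategy Review and Kickoff Interview overlap.
Vendor Call starts after Strategy Review ends, so nothing later overlaps Strategy Review either.
Kickoff Interview starts after Research Meeting ends, so nothing later overlaps Research Meeting either.
Vendor Call starts before Kickoff Interview ends → Kickoff Interview and Vendor Call overlap.
Hiring Interview starts after Kickoff Interview ends.
Hiring Interview starts before Vendor Call ends → Vendor Call and Hiring Interview overlap.

Hiring Interview & Vendor Call, Kickoff Interview & Strategy Review, Kickoff Interview & Vendor Call, Planning Check-in & Release Huddle, Planning Check-in & Strategy Review, Research Meeting & Strategy Review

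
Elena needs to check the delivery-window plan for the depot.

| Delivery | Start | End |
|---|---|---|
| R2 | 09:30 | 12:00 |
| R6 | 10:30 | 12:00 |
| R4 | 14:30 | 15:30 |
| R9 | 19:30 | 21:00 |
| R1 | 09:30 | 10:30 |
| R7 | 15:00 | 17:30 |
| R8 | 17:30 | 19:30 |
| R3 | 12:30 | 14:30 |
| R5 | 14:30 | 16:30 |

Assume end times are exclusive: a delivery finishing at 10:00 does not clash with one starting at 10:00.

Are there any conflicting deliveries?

Yes

Sorted by start: R1, R2, R6, R3, R4, R5, R7, R8, R9.
R2 starts before R1 ends → R1 and R2 overlap.
That's a conflict, so the schedule is not conflict-free.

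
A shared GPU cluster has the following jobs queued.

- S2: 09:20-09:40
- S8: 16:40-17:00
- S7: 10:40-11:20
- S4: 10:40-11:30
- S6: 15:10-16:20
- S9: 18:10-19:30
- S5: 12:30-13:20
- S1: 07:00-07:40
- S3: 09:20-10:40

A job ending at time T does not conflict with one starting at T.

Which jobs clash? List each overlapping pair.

S2 & S3, S4 & S7

Sorted by start: S1, S2, S3, S4, S7, S5, S6, S8, S9.
S2 starts after S1 ends; S1 is clear from here.
S3 starts before S2 ends → S2 and S3 overlap.
S4 starts after S2 ends; S2 is clear from here.
S4 starts exactly when S3 ends (back-to-back, no overlap); S3 is clear from here.
S7 starts before S4 ends → S4 and S7 overlap.
S5 starts after S4 ends; S4 is clear from here.
S5 starts after S7 ends; S7 is clear from here.
S6 starts after S5 ends; S5 is clear from here.
S8 starts after S6 ends; S6 is clear from here.
S9 starts after S8 ends.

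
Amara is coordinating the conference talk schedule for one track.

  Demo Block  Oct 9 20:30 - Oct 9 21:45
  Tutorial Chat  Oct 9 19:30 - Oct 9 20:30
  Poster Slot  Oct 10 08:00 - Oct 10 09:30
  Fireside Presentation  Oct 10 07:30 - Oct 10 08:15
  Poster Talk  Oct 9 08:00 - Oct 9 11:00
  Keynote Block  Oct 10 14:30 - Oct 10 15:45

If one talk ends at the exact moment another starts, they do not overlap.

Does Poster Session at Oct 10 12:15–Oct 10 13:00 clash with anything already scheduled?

No — it doesn't clash with anything

Poster Talk: ends Oct 9 11:00 at or before Poster Session starts Oct 10 12:15 → clear.
Tutorial Chat: ends Oct 9 20:30 at or before Poster Session starts Oct 10 12:15 → clear.
Demo Block: ends Oct 9 21:45 at or before Poster Session starts Oct 10 12:15 → clear.
Fireside Presentation: ends Oct 10 08:15 at or before Poster Session starts Oct 10 12:15 → clear.
Poster Slot: ends Oct 10 09:30 at or before Poster Session starts Oct 10 12:15 → clear.
Keynote Block: starts Oct 10 14:30 at or after Poster Session ends Oct 10 13:00 → clear.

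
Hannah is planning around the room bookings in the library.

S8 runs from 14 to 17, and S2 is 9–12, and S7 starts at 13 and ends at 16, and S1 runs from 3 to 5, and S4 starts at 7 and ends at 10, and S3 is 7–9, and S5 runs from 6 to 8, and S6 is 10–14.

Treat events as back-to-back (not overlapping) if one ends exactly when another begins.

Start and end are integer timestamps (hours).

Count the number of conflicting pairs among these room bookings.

7

Check each pair: they overlap iff neither finishes before the other starts.
Sorted by start: S1, S5, S3, S4, S2, S6, S7, S8.
S5 starts after S1 ends, so S1 has no further overlaps.
S3 starts before S5 ends → S5 and S3 overlap.
S4 starts before S5 ends → S5 and S4 overlap.
S2 starts after S5 ends, so S5 has no further overlaps.
S4 starts before S3 ends → S3 and S4 overlap.
S2 starts exactly when S3 ends (back-to-back, no overlap), so S3 has no further overlaps.
S2 starts before S4 ends → S4 and S2 overlap.
S6 starts exactly when S4 ends (back-to-back, no overlap), so S4 has no further overlaps.
S6 starts before S2 ends → S2 and S6 overlap.
S7 starts after S2 ends, so S2 has no further overlaps.
S7 starts before S6 ends → S6 and S7 overlap.
S8 starts exactly when S6 ends (back-to-back, no overlap).
S8 starts before S7 ends → S7 and S8 overlap.
Overlapping pairs: S2 & S4, S2 & S6, S3 & S4, S3 & S5, S4 & S5, S6 & S7, S7 & S8 — 7 in total.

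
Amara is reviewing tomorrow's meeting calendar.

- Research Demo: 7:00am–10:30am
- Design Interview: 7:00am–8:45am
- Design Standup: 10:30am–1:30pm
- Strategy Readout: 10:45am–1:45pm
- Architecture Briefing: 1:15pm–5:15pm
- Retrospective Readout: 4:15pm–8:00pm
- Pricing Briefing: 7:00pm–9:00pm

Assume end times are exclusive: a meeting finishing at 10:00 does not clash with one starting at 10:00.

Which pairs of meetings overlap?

Architecture Briefing & Design Standup, Architecture Briefing & Retrospective Readout, Architecture Briefing & Strategy Readout, Design Interview & Research Demo, Design Standup & Strategy Readout, Pricing Briefing & Retrospective Readout

Check each pair: they overlap iff neither finishes before the other starts.
Sorted by start: Design Interview, Research Demo, Design Standup, Strategy Readout, Architecture Briefing, Retrospective Readout, Pricing Briefing.
Research Demo starts before Design Interview ends → Design Interview and Research Demo overlap.
Design Standup starts after Design Interview ends — done with Design Interview.
Design Standup starts exactly when Research Demo ends (back-to-back, no overlap) — done with Research Demo.
Strategy Readout starts before Design Standup ends → Design Standup and Strategy Readout overlap.
Architecture Briefing starts before Design Standup ends → Design Standup and Architecture Briefing overlap.
Retrospective Readout starts after Design Standup ends — done with Design Standup.
Architecture Briefing starts before Strategy Readout ends → Strategy Readout and Architecture Briefing overlap.
Retrospective Readout starts after Strategy Readout ends — done with Strategy Readout.
Retrospective Readout starts before Architecture Briefing ends → Architecture Briefing and Retrospective Readout overlap.
Pricing Briefing starts after Architecture Briefing ends.
Pricing Briefing starts before Retrospective Readout ends → Retrospective Readout and Pricing Briefing overlap.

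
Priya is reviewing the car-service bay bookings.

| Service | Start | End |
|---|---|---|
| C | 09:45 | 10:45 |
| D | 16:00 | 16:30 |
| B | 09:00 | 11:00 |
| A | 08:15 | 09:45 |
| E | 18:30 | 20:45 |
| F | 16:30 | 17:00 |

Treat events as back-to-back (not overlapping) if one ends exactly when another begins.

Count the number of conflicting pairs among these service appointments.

2

Sorted by start: A, B, C, D, F, E.
B starts before A ends → A and B overlap.
C starts exactly when A ends (back-to-back, no overlap) — done with A.
C starts before B ends → B and C overlap.
D starts after B ends — done with B.
D starts after C ends — done with C.
F starts exactly when D ends (back-to-back, no overlap) — done with D.
E starts after F ends.
Overlapping pairs: A & B, B & C — 2 in total.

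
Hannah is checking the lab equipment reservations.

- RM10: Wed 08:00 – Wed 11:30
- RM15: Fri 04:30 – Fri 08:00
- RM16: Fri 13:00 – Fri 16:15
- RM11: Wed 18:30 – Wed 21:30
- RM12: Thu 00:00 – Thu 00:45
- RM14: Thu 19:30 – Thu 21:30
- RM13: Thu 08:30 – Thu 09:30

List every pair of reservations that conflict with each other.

Sorted by start: RM10, RM11, RM12, RM13, RM14, RM15, RM16.
RM11 starts after RM10 ends; RM10 is clear from here.
RM12 starts after RM11 ends; RM11 is clear from here.
RM13 starts after RM12 ends; RM12 is clear from here.
RM14 starts after RM13 ends; RM13 is clear from here.
RM15 starts after RM14 ends; RM14 is clear from here.
RM16 starts after RM15 ends.

no overlapping pairs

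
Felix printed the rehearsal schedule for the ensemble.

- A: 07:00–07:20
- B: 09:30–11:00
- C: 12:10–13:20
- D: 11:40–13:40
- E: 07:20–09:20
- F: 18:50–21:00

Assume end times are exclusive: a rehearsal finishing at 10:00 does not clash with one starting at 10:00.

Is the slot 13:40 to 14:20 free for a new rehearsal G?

A: ends 07:20 at or before G starts 13:40 → clear.
E: ends 09:20 at or before G starts 13:40 → clear.
B: ends 11:00 at or before G starts 13:40 → clear.
D: ends 13:40 at or before G starts 13:40 → clear.
C: ends 13:20 at or before G starts 13:40 → clear.
F: starts 18:50 at or after G ends 14:20 → clear.

Yes — the slot is free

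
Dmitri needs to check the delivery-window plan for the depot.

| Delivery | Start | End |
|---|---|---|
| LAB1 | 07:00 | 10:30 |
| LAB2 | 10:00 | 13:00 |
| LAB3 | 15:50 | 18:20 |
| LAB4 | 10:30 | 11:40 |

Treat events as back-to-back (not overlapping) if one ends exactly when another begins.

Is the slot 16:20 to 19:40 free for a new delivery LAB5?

LAB1: ends 10:30 at or before LAB5 starts 16:20 → clear.
LAB2: ends 13:00 at or before LAB5 starts 16:20 → clear.
LAB4: ends 11:40 at or before LAB5 starts 16:20 → clear.
LAB3: starts 15:50 before LAB5 ends 19:40, and ends 18:20 after LAB5 starts 16:20 → overlap.
LAB5 overlaps LAB3.

No — it overlaps LAB3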